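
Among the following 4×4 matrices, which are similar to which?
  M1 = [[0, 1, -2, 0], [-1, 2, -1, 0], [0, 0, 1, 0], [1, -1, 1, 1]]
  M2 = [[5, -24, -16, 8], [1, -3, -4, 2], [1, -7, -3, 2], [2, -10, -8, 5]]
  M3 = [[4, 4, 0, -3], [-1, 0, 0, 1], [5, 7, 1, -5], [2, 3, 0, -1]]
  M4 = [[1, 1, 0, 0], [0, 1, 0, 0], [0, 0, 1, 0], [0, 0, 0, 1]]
Characteristic polynomials: χ_{M1} = (x - 1)^4, χ_{M2} = (x - 1)^4, χ_{M3} = (x - 1)^4, χ_{M4} = (x - 1)^4.

{M1, M2, M3}: invariant factors x - 1, (x - 1)^3.

{M4}: invariant factors x - 1, x - 1, (x - 1)^2.

Matrices are similar if and only if their invariant-factor lists agree; the partition into similarity classes is {M1, M2, M3}, {M4}.

2 classes: {M1, M2, M3}, {M4}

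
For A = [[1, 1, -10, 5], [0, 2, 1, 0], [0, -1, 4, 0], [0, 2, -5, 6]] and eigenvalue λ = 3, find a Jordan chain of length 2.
We seek v_1 ∈ ker((A - 3I)^2) \ ker(A - 3I), then set v_{i+1} = (A - 3I) v_i.

One such chain is v_1 = [[1, 0, 1, 2]]^T, v_2 = [[-2, 1, 1, 1]]^T. Check: (A - 3I) v_2 = [[0, 0, 0, 0]]^T = 0.

v_1 = [[1, 0, 1, 2]]^T, v_2 = [[-2, 1, 1, 1]]^T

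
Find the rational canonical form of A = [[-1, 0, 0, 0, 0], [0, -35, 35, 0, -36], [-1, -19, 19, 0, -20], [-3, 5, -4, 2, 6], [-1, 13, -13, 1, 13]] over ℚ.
R = [[-1, 0, 0, 0, 0], [0, 0, 0, 0, -16], [0, 1, 0, 0, -4], [0, 0, 1, 0, 12], [0, 0, 0, 1, -1]]

The invariant factors of A (the non-unit diagonal entries of the Smith normal form of xI - A over ℚ[x]) are x + 1, (x - 2)^2(x + 1)(x + 4), each dividing the next. The characteristic polynomial is their product, (x - 2)^2(x + 1)^2(x + 4).

The rational canonical form is the block-diagonal matrix of companion matrices C(f_i):
R = [[-1, 0, 0, 0, 0], [0, 0, 0, 0, -16], [0, 1, 0, 0, -4], [0, 0, 1, 0, 12], [0, 0, 0, 1, -1]].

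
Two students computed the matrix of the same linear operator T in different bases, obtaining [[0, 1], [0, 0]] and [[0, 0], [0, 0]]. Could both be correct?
Both have characteristic polynomial x^2, but the minimal polynomial of A is x^2 while the minimal polynomial of B is x. The minimal polynomial is a similarity invariant, so A and B are not similar.

No.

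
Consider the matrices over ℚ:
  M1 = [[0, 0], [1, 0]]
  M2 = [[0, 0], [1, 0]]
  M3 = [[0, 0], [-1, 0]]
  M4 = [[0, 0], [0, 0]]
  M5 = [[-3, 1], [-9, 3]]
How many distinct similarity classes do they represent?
2 classes: {M1, M2, M3, M5}, {M4}

Characteristic polynomials: χ_{M1} = x^2, χ_{M2} = x^2, χ_{M3} = x^2, χ_{M4} = x^2, χ_{M5} = x^2.

{M1, M2, M3, M5}: invariant factors x^2.

{M4}: invariant factors x, x.

Matrices are similar if and only if their invariant-factor lists agree; the partition into similarity classes is {M1, M2, M3, M5}, {M4}.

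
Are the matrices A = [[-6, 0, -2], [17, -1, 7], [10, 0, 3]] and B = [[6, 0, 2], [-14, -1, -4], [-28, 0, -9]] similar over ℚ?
No.

Both have characteristic polynomial (x + 1)^2(x + 2), but the minimal polynomial of A is (x + 1)^2(x + 2) while the minimal polynomial of B is (x + 1)(x + 2). The minimal polynomial is a similarity invariant, so A and B are not similar.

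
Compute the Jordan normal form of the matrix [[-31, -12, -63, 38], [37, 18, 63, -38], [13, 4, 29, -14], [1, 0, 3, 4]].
J = [[2, 0, 0, 0], [0, 6, 1, 0], [0, 0, 6, 0], [0, 0, 0, 6]]

The characteristic polynomial is det(xI - A) = (x - 6)^3(x - 2), so the eigenvalues are 2 (algebraic multiplicity 1), 6 (algebraic multiplicity 3).

For λ = 2: algebraic multiplicity 1 gives one 1×1 block.

For λ = 6: rank(A - 6I) = 2, rank((A - 6I)^2) = 1. The eigenspace has dimension 4 - 2 = 2, so there are 2 Jordan blocks; the rank sequence gives block sizes [2, 1].

Assembling the blocks gives the Jordan form J above.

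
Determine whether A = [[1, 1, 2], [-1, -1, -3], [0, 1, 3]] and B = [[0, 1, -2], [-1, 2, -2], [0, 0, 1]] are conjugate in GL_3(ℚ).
No.

Both have characteristic polynomial (x - 1)^3, but the minimal polynomial of A is (x - 1)^3 while the minimal polynomial of B is (x - 1)^2. The minimal polynomial is a similarity invariant, so A and B are not similar.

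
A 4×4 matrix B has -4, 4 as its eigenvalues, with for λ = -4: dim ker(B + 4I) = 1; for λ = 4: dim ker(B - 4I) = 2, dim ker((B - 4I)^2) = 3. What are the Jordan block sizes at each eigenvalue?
λ = -4: successive nullity increments [1] count blocks of size ≥ k; block sizes are [1].
λ = 4: successive nullity increments [2, 1] count blocks of size ≥ k; block sizes are [2, 1].

Jordan blocks: (-4, 1), (4, 2), (4, 1)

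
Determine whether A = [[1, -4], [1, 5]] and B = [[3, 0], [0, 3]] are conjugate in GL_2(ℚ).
No.

Both have characteristic polynomial (x - 3)^2, but the minimal polynomial of A is (x - 3)^2 while the minimal polynomial of B is x - 3. The minimal polynomial is a similarity invariant, so A and B are not similar.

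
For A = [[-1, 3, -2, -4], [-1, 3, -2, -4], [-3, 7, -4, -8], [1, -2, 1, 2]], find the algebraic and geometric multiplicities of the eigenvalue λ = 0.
The characteristic polynomial is x^4, so the factor x appears with exponent 4: the algebraic multiplicity is 4.

rank(A) = 2, so the eigenspace has dimension 4 - 2 = 2: the geometric multiplicity is 2.

Since 2 < 4, A is not diagonalizable.

algebraic multiplicity 4, geometric multiplicity 2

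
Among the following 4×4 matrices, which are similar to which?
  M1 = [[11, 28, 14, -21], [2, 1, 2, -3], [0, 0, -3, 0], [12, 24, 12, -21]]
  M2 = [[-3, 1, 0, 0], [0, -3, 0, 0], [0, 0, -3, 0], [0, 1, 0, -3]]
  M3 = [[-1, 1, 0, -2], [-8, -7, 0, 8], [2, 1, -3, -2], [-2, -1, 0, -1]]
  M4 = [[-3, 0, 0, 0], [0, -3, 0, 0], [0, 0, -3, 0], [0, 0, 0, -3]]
Characteristic polynomials: χ_{M1} = (x + 3)^4, χ_{M2} = (x + 3)^4, χ_{M3} = (x + 3)^4, χ_{M4} = (x + 3)^4.

{M1, M2, M3}: invariant factors x + 3, x + 3, (x + 3)^2.

{M4}: invariant factors x + 3, x + 3, x + 3, x + 3.

Matrices are similar if and only if their invariant-factor lists agree; the partition into similarity classes is {M1, M2, M3}, {M4}.

2 classes: {M1, M2, M3}, {M4}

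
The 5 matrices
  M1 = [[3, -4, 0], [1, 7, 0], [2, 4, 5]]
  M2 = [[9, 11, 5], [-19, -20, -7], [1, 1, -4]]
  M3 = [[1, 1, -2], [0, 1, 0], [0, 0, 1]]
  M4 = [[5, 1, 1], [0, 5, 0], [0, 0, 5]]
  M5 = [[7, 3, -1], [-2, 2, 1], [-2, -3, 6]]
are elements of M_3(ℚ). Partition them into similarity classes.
Characteristic polynomials: χ_{M1} = (x - 5)^3, χ_{M2} = (x + 5)^3, χ_{M3} = (x - 1)^3, χ_{M4} = (x - 5)^3, χ_{M5} = (x - 5)^3.

{M1, M4, M5}: invariant factors x - 5, (x - 5)^2.

{M2}: invariant factors (x + 5)^3.

{M3}: invariant factors x - 1, (x - 1)^2.

Matrices are similar if and only if their invariant-factor lists agree; the partition into similarity classes is {M1, M4, M5}, {M2}, {M3}.

3 classes: {M1, M4, M5}, {M2}, {M3}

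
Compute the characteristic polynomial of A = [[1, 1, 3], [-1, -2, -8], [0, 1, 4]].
xI - A = [[x - 1, -1, -3], [1, x + 2, 8], [0, -1, x - 4]].

Expanding det(xI - A) along the first row:
det(xI - A) = + (x - 1)·det([[x + 2, 8], [-1, x - 4]]) - (-1)·det([[1, 8], [0, x - 4]]) + (-3)·det([[1, x + 2], [0, -1]]).

Evaluating gives χ_A(x) = x^3 - 3x^2 + 3x - 1 = (x - 1)^3.

χ_A(x) = (x - 1)^3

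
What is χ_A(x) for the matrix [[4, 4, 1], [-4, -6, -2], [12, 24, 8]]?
xI - A = [[x - 4, -4, -1], [4, x + 6, 2], [-12, -24, x - 8]].

Expanding det(xI - A) along the first row:
det(xI - A) = + (x - 4)·det([[x + 6, 2], [-24, x - 8]]) - (-4)·det([[4, 2], [-12, x - 8]]) + (-1)·det([[4, x + 6], [-12, -24]]).

Evaluating gives χ_A(x) = x^3 - 6x^2 + 12x - 8 = (x - 2)^3.

χ_A(x) = (x - 2)^3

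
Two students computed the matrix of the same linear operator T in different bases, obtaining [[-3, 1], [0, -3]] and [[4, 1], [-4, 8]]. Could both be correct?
No.

trace(A) = -6 but trace(B) = 12. The trace is a similarity invariant, so A and B are not similar.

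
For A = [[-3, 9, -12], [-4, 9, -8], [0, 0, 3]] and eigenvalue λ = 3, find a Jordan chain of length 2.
We seek v_1 ∈ ker((A - 3I)^2) \ ker(A - 3I), then set v_{i+1} = (A - 3I) v_i.

One such chain is v_1 = [[1, 1, 0]]^T, v_2 = [[3, 2, 0]]^T. Check: (A - 3I) v_2 = [[0, 0, 0]]^T = 0.

v_1 = [[1, 1, 0]]^T, v_2 = [[3, 2, 0]]^T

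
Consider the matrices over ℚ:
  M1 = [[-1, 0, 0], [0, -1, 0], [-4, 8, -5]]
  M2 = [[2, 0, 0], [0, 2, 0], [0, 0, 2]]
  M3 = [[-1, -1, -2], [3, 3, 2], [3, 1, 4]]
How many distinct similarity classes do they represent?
3 classes: {M1}, {M2}, {M3}

Characteristic polynomials: χ_{M1} = (x + 1)^2(x + 5), χ_{M2} = (x - 2)^3, χ_{M3} = (x - 2)^3.

{M1}: invariant factors x + 1, (x + 1)(x + 5).

{M2}: invariant factors x - 2, x - 2, x - 2.

{M3}: invariant factors x - 2, (x - 2)^2.

Matrices are similar if and only if their invariant-factor lists agree; the partition into similarity classes is {M1}, {M2}, {M3}.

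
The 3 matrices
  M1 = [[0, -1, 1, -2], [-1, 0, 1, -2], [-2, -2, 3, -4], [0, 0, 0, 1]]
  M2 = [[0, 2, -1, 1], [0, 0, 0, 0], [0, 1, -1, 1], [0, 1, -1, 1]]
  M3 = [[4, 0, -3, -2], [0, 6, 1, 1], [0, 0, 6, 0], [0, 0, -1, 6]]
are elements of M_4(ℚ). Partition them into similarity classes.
Characteristic polynomials: χ_{M1} = (x - 1)^4, χ_{M2} = x^4, χ_{M3} = (x - 6)^3(x - 4).

{M1}: invariant factors x - 1, x - 1, (x - 1)^2.

{M2}: invariant factors x^2, x^2.

{M3}: invariant factors (x - 6)^3(x - 4).

Matrices are similar if and only if their invariant-factor lists agree; the partition into similarity classes is {M1}, {M2}, {M3}.

3 classes: {M1}, {M2}, {M3}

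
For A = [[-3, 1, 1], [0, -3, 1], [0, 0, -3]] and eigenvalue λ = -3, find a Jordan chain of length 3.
We seek v_1 ∈ ker((A + 3I)^3) \ ker((A + 3I)^2), then set v_{i+1} = (A + 3I) v_i.

One such chain is v_1 = [[3, 0, 1]]^T, v_2 = [[1, 1, 0]]^T, v_3 = [[1, 0, 0]]^T. Check: (A + 3I) v_3 = [[0, 0, 0]]^T = 0.

v_1 = [[3, 0, 1]]^T, v_2 = [[1, 1, 0]]^T, v_3 = [[1, 0, 0]]^T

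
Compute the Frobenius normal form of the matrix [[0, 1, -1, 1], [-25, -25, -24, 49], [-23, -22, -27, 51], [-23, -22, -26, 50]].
The invariant factors of A (the non-unit diagonal entries of the Smith normal form of xI - A over ℚ[x]) are x + 1, (x - 5)(x + 1)(x + 5), each dividing the next. The characteristic polynomial is their product, (x - 5)(x + 1)^2(x + 5).

The rational canonical form is the block-diagonal matrix of companion matrices C(f_i):
R = [[-1, 0, 0, 0], [0, 0, 0, 25], [0, 1, 0, 25], [0, 0, 1, -1]].

R = [[-1, 0, 0, 0], [0, 0, 0, 25], [0, 1, 0, 25], [0, 0, 1, -1]]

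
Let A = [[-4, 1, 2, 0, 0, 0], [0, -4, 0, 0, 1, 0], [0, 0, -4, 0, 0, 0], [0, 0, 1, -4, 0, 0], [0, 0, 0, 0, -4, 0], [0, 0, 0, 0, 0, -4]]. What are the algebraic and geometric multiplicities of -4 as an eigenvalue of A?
algebraic multiplicity 6, geometric multiplicity 3

The characteristic polynomial is (x + 4)^6, so the factor x + 4 appears with exponent 6: the algebraic multiplicity is 6.

rank(A + 4I) = 3, so the eigenspace has dimension 6 - 3 = 3: the geometric multiplicity is 3.

Since 3 < 6, A is not diagonalizable.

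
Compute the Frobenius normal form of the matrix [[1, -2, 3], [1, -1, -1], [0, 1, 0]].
R = [[0, 0, 4], [1, 0, -2], [0, 1, 0]]

The invariant factors of A (the non-unit diagonal entries of the Smith normal form of xI - A over ℚ[x]) are x^3 + 2x - 4, each dividing the next. The characteristic polynomial is their product, x^3 + 2x - 4.

The rational canonical form is the block-diagonal matrix of companion matrices C(f_i):
R = [[0, 0, 4], [1, 0, -2], [0, 1, 0]].

Note the characteristic polynomial does not split into linear factors over ℚ, so A has no Jordan form over ℚ; the rational canonical form exists over any field.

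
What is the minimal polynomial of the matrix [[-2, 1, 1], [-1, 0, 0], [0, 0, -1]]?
m_A(x) = (x + 1)^3

The characteristic polynomial factors as (x + 1)^3. The minimal polynomial is ∏(x - λ)^{k_λ} where k_λ is the size of the largest Jordan block at λ.

For λ = -1: rank(A + I) = 2, and the largest Jordan block has size 3 (the smallest k with rank((A + I)^k) = rank((A + I)^(k+1))).

So m_A(x) = (x + 1)^3.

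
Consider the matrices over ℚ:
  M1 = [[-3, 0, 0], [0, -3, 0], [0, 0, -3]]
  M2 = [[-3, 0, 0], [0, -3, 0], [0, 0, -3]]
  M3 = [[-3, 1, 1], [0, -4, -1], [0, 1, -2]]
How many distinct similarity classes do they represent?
2 classes: {M1, M2}, {M3}

Characteristic polynomials: χ_{M1} = (x + 3)^3, χ_{M2} = (x + 3)^3, χ_{M3} = (x + 3)^3.

{M1, M2}: invariant factors x + 3, x + 3, x + 3.

{M3}: invariant factors x + 3, (x + 3)^2.

Matrices are similar if and only if their invariant-factor lists agree; the partition into similarity classes is {M1, M2}, {M3}.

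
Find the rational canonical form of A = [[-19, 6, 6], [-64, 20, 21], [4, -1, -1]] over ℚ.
R = [[0, 0, 5], [1, 0, 0], [0, 1, 0]]

The invariant factors of A (the non-unit diagonal entries of the Smith normal form of xI - A over ℚ[x]) are x^3 - 5, each dividing the next. The characteristic polynomial is their product, x^3 - 5.

The rational canonical form is the block-diagonal matrix of companion matrices C(f_i):
R = [[0, 0, 5], [1, 0, 0], [0, 1, 0]].

Note the characteristic polynomial does not split into linear factors over ℚ, so A has no Jordan form over ℚ; the rational canonical form exists over any field.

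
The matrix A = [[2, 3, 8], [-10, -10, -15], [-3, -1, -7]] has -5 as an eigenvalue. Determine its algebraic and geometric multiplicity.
algebraic multiplicity 3, geometric multiplicity 1

The characteristic polynomial is (x + 5)^3, so the factor x + 5 appears with exponent 3: the algebraic multiplicity is 3.

rank(A + 5I) = 2, so the eigenspace has dimension 3 - 2 = 1: the geometric multiplicity is 1.

Since 1 < 3, A is not diagonalizable.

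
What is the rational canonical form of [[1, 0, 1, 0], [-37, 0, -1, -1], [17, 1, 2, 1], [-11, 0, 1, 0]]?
The invariant factors of A (the non-unit diagonal entries of the Smith normal form of xI - A over ℚ[x]) are (x - 3)(x + 4)(x^2 - 4x + 1), each dividing the next. The characteristic polynomial is their product, (x - 3)(x + 4)(x^2 - 4x + 1).

The rational canonical form is the block-diagonal matrix of companion matrices C(f_i):
R = [[0, 0, 0, 12], [1, 0, 0, -49], [0, 1, 0, 15], [0, 0, 1, 3]].

Note the characteristic polynomial does not split into linear factors over ℚ, so A has no Jordan form over ℚ; the rational canonical form exists over any field.

R = [[0, 0, 0, 12], [1, 0, 0, -49], [0, 1, 0, 15], [0, 0, 1, 3]]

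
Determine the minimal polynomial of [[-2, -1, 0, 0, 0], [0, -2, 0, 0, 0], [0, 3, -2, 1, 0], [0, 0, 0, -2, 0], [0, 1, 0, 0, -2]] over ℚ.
m_A(x) = (x + 2)^2

The characteristic polynomial factors as (x + 2)^5. The minimal polynomial is ∏(x - λ)^{k_λ} where k_λ is the size of the largest Jordan block at λ.

For λ = -2: rank(A + 2I) = 2, and the largest Jordan block has size 2 (the smallest k with rank((A + 2I)^k) = rank((A + 2I)^(k+1))).

So m_A(x) = (x + 2)^2.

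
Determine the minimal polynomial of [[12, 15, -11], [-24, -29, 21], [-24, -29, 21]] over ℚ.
m_A(x) = x^2(x - 4)

The characteristic polynomial factors as x^2(x - 4). The minimal polynomial is ∏(x - λ)^{k_λ} where k_λ is the size of the largest Jordan block at λ.

For λ = 0: rank(A) = 2, and the largest Jordan block has size 2 (the smallest k with rank(A^k) = rank(A^(k+1))).
For λ = 4: rank(A - 4I) = 2, and the largest Jordan block has size 1 (the smallest k with rank((A - 4I)^k) = rank((A - 4I)^(k+1))).

So m_A(x) = x^2(x - 4).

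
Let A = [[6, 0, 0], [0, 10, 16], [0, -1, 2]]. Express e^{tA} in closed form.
e^{tA} = [[e^{6*t}, 0, 0], [0, (4*t + 1)*e^{6*t}, 16*t*e^{6*t}], [0, -t*e^{6*t}, (1 - 4*t)*e^{6*t}]]

A has Jordan form J = [[6, 1, 0], [0, 6, 0], [0, 0, 6]] with A = PJP^{-1}, so e^{tA} = P e^{tJ} P^{-1}.

For a Jordan block J_k(λ), e^{tJ_k(λ)} = e^{λt} · (I + tN + t^2 N^2/2! + ... + t^{k-1} N^{k-1}/(k-1)!) where N is the nilpotent superdiagonal part.

Assembling the blocks and conjugating back gives the entries of e^{tA} as shown above.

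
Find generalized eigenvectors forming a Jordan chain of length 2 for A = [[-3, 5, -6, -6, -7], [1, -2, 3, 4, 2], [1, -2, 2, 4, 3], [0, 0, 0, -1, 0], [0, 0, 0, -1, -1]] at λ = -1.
v_1 = [[-1, 0, -2, 1, 1]]^T, v_2 = [[1, -1, 0, 0, -1]]^T

We seek v_1 ∈ ker((A + I)^2) \ ker(A + I), then set v_{i+1} = (A + I) v_i.

One such chain is v_1 = [[-1, 0, -2, 1, 1]]^T, v_2 = [[1, -1, 0, 0, -1]]^T. Check: (A + I) v_2 = [[0, 0, 0, 0, 0]]^T = 0.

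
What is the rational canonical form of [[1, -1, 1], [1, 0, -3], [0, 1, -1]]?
R = [[0, 0, 3], [1, 0, -3], [0, 1, 0]]

The invariant factors of A (the non-unit diagonal entries of the Smith normal form of xI - A over ℚ[x]) are x^3 + 3x - 3, each dividing the next. The characteristic polynomial is their product, x^3 + 3x - 3.

The rational canonical form is the block-diagonal matrix of companion matrices C(f_i):
R = [[0, 0, 3], [1, 0, -3], [0, 1, 0]].

Note the characteristic polynomial does not split into linear factors over ℚ, so A has no Jordan form over ℚ; the rational canonical form exists over any field.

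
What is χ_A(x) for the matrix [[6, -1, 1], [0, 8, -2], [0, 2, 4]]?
χ_A(x) = (x - 6)^3

xI - A = [[x - 6, 1, -1], [0, x - 8, 2], [0, -2, x - 4]].

Expanding det(xI - A) along the first row:
det(xI - A) = + (x - 6)·det([[x - 8, 2], [-2, x - 4]]) - (1)·det([[0, 2], [0, x - 4]]) + (-1)·det([[0, x - 8], [0, -2]]).

Evaluating gives χ_A(x) = x^3 - 18x^2 + 108x - 216 = (x - 6)^3.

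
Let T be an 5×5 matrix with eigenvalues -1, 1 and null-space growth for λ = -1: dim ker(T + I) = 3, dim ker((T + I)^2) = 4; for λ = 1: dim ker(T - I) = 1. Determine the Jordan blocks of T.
Jordan blocks: (-1, 2), (-1, 1), (-1, 1), (1, 1)

λ = -1: successive nullity increments [3, 1] count blocks of size ≥ k; block sizes are [2, 1, 1].
λ = 1: successive nullity increments [1] count blocks of size ≥ k; block sizes are [1].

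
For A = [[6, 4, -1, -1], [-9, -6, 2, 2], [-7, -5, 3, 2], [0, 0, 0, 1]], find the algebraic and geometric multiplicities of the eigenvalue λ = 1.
algebraic multiplicity 4, geometric multiplicity 2

The characteristic polynomial is (x - 1)^4, so the factor x - 1 appears with exponent 4: the algebraic multiplicity is 4.

rank(A - I) = 2, so the eigenspace has dimension 4 - 2 = 2: the geometric multiplicity is 2.

Since 2 < 4, A is not diagonalizable.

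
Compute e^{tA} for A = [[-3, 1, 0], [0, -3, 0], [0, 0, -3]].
A has Jordan form J = [[-3, 1, 0], [0, -3, 0], [0, 0, -3]] with A = PJP^{-1}, so e^{tA} = P e^{tJ} P^{-1}.

For a Jordan block J_k(λ), e^{tJ_k(λ)} = e^{λt} · (I + tN + t^2 N^2/2! + ... + t^{k-1} N^{k-1}/(k-1)!) where N is the nilpotent superdiagonal part.

Assembling the blocks and conjugating back gives the entries of e^{tA} as shown above.

e^{tA} = [[e^{-3*t}, t*e^{-3*t}, 0], [0, e^{-3*t}, 0], [0, 0, e^{-3*t}]]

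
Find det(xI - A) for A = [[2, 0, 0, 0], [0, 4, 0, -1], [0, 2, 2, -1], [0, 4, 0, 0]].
xI - A = [[x - 2, 0, 0, 0], [0, x - 4, 0, 1], [0, -2, x - 2, 1], [0, -4, 0, x]].

Expanding det(xI - A) along the first row:
det(xI - A) = + (x - 2)·det([[x - 4, 0, 1], [-2, x - 2, 1], [-4, 0, x]]) - (0)·det([[0, 0, 1], [0, x - 2, 1], [0, 0, x]]) + (0)·det([[0, x - 4, 1], [0, -2, 1], [0, -4, x]]) - (0)·det([[0, x - 4, 0], [0, -2, x - 2], [0, -4, 0]]).

Evaluating gives χ_A(x) = x^4 - 8x^3 + 24x^2 - 32x + 16 = (x - 2)^4.

χ_A(x) = (x - 2)^4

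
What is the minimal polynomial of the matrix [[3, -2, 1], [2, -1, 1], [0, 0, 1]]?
The characteristic polynomial factors as (x - 1)^3. The minimal polynomial is ∏(x - λ)^{k_λ} where k_λ is the size of the largest Jordan block at λ.

For λ = 1: rank(A - I) = 1, and the largest Jordan block has size 2 (the smallest k with rank((A - I)^k) = rank((A - I)^(k+1))).

So m_A(x) = (x - 1)^2.

m_A(x) = (x - 1)^2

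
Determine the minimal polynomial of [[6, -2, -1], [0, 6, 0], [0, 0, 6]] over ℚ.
The characteristic polynomial factors as (x - 6)^3. The minimal polynomial is ∏(x - λ)^{k_λ} where k_λ is the size of the largest Jordan block at λ.

For λ = 6: rank(A - 6I) = 1, and the largest Jordan block has size 2 (the smallest k with rank((A - 6I)^k) = rank((A - 6I)^(k+1))).

So m_A(x) = (x - 6)^2.

m_A(x) = (x - 6)^2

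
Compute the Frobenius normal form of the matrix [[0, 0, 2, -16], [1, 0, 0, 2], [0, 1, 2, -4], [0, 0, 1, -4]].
R = [[0, 0, 0, -8], [1, 0, 0, 4], [0, 1, 0, 4], [0, 0, 1, -2]]

The invariant factors of A (the non-unit diagonal entries of the Smith normal form of xI - A over ℚ[x]) are (x + 2)(x^3 - 4x + 4), each dividing the next. The characteristic polynomial is their product, (x + 2)(x^3 - 4x + 4).

The rational canonical form is the block-diagonal matrix of companion matrices C(f_i):
R = [[0, 0, 0, -8], [1, 0, 0, 4], [0, 1, 0, 4], [0, 0, 1, -2]].

Note the characteristic polynomial does not split into linear factors over ℚ, so A has no Jordan form over ℚ; the rational canonical form exists over any field.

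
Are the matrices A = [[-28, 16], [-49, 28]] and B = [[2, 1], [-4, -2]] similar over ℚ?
Two matrices over a field are similar if and only if they have the same invariant factors.

Both A and B have characteristic polynomial x^2 and minimal polynomial x^2. Computing further, both have invariant factors x^2. Hence A and B are similar.

Yes.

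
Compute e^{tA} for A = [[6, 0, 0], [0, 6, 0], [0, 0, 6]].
e^{tA} = [[e^{6*t}, 0, 0], [0, e^{6*t}, 0], [0, 0, e^{6*t}]]

A has Jordan form J = [[6, 0, 0], [0, 6, 0], [0, 0, 6]] with A = PJP^{-1}, so e^{tA} = P e^{tJ} P^{-1}.

For a Jordan block J_k(λ), e^{tJ_k(λ)} = e^{λt} · (I + tN + t^2 N^2/2! + ... + t^{k-1} N^{k-1}/(k-1)!) where N is the nilpotent superdiagonal part.

Assembling the blocks and conjugating back gives the entries of e^{tA} as shown above.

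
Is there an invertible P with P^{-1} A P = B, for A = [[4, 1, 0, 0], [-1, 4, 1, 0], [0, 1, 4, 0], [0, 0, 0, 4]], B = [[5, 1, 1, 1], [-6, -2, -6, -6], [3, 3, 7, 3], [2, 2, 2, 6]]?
No.

Both have characteristic polynomial (x - 4)^4, but the minimal polynomial of A is (x - 4)^3 while the minimal polynomial of B is (x - 4)^2. The minimal polynomial is a similarity invariant, so A and B are not similar.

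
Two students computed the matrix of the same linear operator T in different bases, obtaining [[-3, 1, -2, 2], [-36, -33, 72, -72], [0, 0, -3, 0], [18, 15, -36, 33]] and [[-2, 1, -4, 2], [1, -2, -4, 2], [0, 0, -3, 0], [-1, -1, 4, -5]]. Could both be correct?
trace(A) = -6 but trace(B) = -12. The trace is a similarity invariant, so A and B are not similar.

No.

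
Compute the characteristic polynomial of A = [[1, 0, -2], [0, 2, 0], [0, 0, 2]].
χ_A(x) = (x - 2)^2(x - 1)

xI - A = [[x - 1, 0, 2], [0, x - 2, 0], [0, 0, x - 2]].

Expanding det(xI - A) along the first row:
det(xI - A) = + (x - 1)·det([[x - 2, 0], [0, x - 2]]) - (0)·det([[0, 0], [0, x - 2]]) + (2)·det([[0, x - 2], [0, 0]]).

Evaluating gives χ_A(x) = x^3 - 5x^2 + 8x - 4 = (x - 2)^2(x - 1).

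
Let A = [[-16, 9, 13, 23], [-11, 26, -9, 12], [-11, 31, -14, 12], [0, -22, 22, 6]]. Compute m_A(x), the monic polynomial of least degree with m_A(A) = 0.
The characteristic polynomial factors as (x - 6)^2(x + 5)^2. The minimal polynomial is ∏(x - λ)^{k_λ} where k_λ is the size of the largest Jordan block at λ.

For λ = -5: rank(A + 5I) = 2, and the largest Jordan block has size 1 (the smallest k with rank((A + 5I)^k) = rank((A + 5I)^(k+1))).
For λ = 6: rank(A - 6I) = 3, and the largest Jordan block has size 2 (the smallest k with rank((A - 6I)^k) = rank((A - 6I)^(k+1))).

So m_A(x) = (x - 6)^2(x + 5).

m_A(x) = (x - 6)^2(x + 5)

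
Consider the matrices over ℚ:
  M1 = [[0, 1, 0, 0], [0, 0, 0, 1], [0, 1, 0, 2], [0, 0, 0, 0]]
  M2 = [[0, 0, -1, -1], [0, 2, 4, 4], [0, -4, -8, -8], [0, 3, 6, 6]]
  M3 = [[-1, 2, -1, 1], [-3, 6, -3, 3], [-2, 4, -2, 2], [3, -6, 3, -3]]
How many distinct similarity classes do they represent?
2 classes: {M1, M2}, {M3}

Characteristic polynomials: χ_{M1} = x^4, χ_{M2} = x^4, χ_{M3} = x^4.

{M1, M2}: invariant factors x, x^3.

{M3}: invariant factors x, x, x^2.

Matrices are similar if and only if their invariant-factor lists agree; the partition into similarity classes is {M1, M2}, {M3}.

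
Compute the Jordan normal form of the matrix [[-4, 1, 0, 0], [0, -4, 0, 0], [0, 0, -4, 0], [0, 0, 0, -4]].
J = [[-4, 1, 0, 0], [0, -4, 0, 0], [0, 0, -4, 0], [0, 0, 0, -4]]

The characteristic polynomial is det(xI - A) = (x + 4)^4, so the eigenvalues are -4 (algebraic multiplicity 4).

For λ = -4: rank(A + 4I) = 1, rank((A + 4I)^2) = 0. The eigenspace has dimension 4 - 1 = 3, so there are 3 Jordan blocks; the rank sequence gives block sizes [2, 1, 1].

Assembling the blocks gives the Jordan form J above.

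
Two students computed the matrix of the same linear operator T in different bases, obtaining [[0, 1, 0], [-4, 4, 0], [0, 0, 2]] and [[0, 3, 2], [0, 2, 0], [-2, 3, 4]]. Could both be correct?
Yes.

Two matrices over a field are similar if and only if they have the same invariant factors.

Both A and B have characteristic polynomial (x - 2)^3 and minimal polynomial (x - 2)^2. Computing further, both have invariant factors x - 2, (x - 2)^2. Hence A and B are similar.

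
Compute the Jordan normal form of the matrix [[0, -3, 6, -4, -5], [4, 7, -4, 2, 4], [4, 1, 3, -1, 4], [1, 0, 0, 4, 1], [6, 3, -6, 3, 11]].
The characteristic polynomial is det(xI - A) = (x - 5)^5, so the eigenvalues are 5 (algebraic multiplicity 5).

For λ = 5: rank(A - 5I) = 2, rank((A - 5I)^2) = 1, rank((A - 5I)^3) = 0. The eigenspace has dimension 5 - 2 = 3, so there are 3 Jordan blocks; the rank sequence gives block sizes [3, 1, 1].

Assembling the blocks gives the Jordan form J above.

J = [[5, 1, 0, 0, 0], [0, 5, 1, 0, 0], [0, 0, 5, 0, 0], [0, 0, 0, 5, 0], [0, 0, 0, 0, 5]]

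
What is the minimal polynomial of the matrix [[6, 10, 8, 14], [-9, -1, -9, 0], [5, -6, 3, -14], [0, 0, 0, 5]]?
m_A(x) = (x - 5)^2(x + 2)

The characteristic polynomial factors as (x - 5)^3(x + 2). The minimal polynomial is ∏(x - λ)^{k_λ} where k_λ is the size of the largest Jordan block at λ.

For λ = -2: rank(A + 2I) = 3, and the largest Jordan block has size 1 (the smallest k with rank((A + 2I)^k) = rank((A + 2I)^(k+1))).
For λ = 5: rank(A - 5I) = 2, and the largest Jordan block has size 2 (the smallest k with rank((A - 5I)^k) = rank((A - 5I)^(k+1))).

So m_A(x) = (x - 5)^2(x + 2).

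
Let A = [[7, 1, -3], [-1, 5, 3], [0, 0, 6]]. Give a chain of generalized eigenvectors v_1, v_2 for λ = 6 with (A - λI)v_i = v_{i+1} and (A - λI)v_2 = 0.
v_1 = [[1, 0, 0]]^T, v_2 = [[1, -1, 0]]^T

We seek v_1 ∈ ker((A - 6I)^2) \ ker(A - 6I), then set v_{i+1} = (A - 6I) v_i.

One such chain is v_1 = [[1, 0, 0]]^T, v_2 = [[1, -1, 0]]^T. Check: (A - 6I) v_2 = [[0, 0, 0]]^T = 0.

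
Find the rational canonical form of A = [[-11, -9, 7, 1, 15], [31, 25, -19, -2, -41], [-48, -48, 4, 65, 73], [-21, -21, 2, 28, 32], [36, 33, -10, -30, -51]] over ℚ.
The invariant factors of A (the non-unit diagonal entries of the Smith normal form of xI - A over ℚ[x]) are x^2 + 4x + 1, (x - 3)(x^2 + 4x + 1), each dividing the next. The characteristic polynomial is their product, (x - 3)(x^2 + 4x + 1)^2.

The rational canonical form is the block-diagonal matrix of companion matrices C(f_i):
R = [[0, -1, 0, 0, 0], [1, -4, 0, 0, 0], [0, 0, 0, 0, 3], [0, 0, 1, 0, 11], [0, 0, 0, 1, -1]].

Note the characteristic polynomial does not split into linear factors over ℚ, so A has no Jordan form over ℚ; the rational canonical form exists over any field.

R = [[0, -1, 0, 0, 0], [1, -4, 0, 0, 0], [0, 0, 0, 0, 3], [0, 0, 1, 0, 11], [0, 0, 0, 1, -1]]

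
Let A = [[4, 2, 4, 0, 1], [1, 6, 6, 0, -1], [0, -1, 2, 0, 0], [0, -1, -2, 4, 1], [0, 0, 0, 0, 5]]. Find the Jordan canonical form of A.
J = [[4, 1, 0, 0, 0], [0, 4, 1, 0, 0], [0, 0, 4, 0, 0], [0, 0, 0, 4, 0], [0, 0, 0, 0, 5]]

The characteristic polynomial is det(xI - A) = (x - 5)(x - 4)^4, so the eigenvalues are 4 (algebraic multiplicity 4), 5 (algebraic multiplicity 1).

For λ = 4: rank(A - 4I) = 3, rank((A - 4I)^2) = 2, rank((A - 4I)^3) = 1. The eigenspace has dimension 5 - 3 = 2, so there are 2 Jordan blocks; the rank sequence gives block sizes [3, 1].

For λ = 5: algebraic multiplicity 1 gives one 1×1 block.

Assembling the blocks gives the Jordan form J above.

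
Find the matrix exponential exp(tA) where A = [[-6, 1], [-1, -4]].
e^{tA} = [[(1 - t)*e^{-5*t}, t*e^{-5*t}], [-t*e^{-5*t}, (t + 1)*e^{-5*t}]]

A has Jordan form J = [[-5, 1], [0, -5]] with A = PJP^{-1}, so e^{tA} = P e^{tJ} P^{-1}.

For a Jordan block J_k(λ), e^{tJ_k(λ)} = e^{λt} · (I + tN + t^2 N^2/2! + ... + t^{k-1} N^{k-1}/(k-1)!) where N is the nilpotent superdiagonal part.

Assembling the blocks and conjugating back gives the entries of e^{tA} as shown above.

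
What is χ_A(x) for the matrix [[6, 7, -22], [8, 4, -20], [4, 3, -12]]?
χ_A(x) = (x - 2)(x + 2)^2

xI - A = [[x - 6, -7, 22], [-8, x - 4, 20], [-4, -3, x + 12]].

Expanding det(xI - A) along the first row:
det(xI - A) = + (x - 6)·det([[x - 4, 20], [-3, x + 12]]) - (-7)·det([[-8, 20], [-4, x + 12]]) + (22)·det([[-8, x - 4], [-4, -3]]).

Evaluating gives χ_A(x) = x^3 + 2x^2 - 4x - 8 = (x - 2)(x + 2)^2.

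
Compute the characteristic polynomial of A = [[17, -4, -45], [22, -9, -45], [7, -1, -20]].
xI - A = [[x - 17, 4, 45], [-22, x + 9, 45], [-7, 1, x + 20]].

Expanding det(xI - A) along the first row:
det(xI - A) = + (x - 17)·det([[x + 9, 45], [1, x + 20]]) - (4)·det([[-22, 45], [-7, x + 20]]) + (45)·det([[-22, x + 9], [-7, 1]]).

Evaluating gives χ_A(x) = x^3 + 12x^2 + 45x + 50 = (x + 2)(x + 5)^2.

χ_A(x) = (x + 2)(x + 5)^2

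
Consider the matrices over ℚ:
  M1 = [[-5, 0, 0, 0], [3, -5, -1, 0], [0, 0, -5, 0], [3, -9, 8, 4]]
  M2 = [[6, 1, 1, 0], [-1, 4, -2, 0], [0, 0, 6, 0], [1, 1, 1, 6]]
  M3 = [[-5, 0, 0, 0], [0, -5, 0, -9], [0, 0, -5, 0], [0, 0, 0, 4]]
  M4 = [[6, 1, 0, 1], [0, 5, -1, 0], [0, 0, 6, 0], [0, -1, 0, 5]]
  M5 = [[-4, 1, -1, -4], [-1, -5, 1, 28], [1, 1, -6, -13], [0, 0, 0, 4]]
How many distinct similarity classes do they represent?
4 classes: {M1}, {M2, M4}, {M3}, {M5}

Characteristic polynomials: χ_{M1} = (x - 4)(x + 5)^3, χ_{M2} = (x - 6)^2(x - 5)^2, χ_{M3} = (x - 4)(x + 5)^3, χ_{M4} = (x - 6)^2(x - 5)^2, χ_{M5} = (x - 4)(x + 5)^3.

{M1}: invariant factors x + 5, (x - 4)(x + 5)^2.

{M2, M4}: invariant factors x - 6, (x - 6)(x - 5)^2.

{M3}: invariant factors x + 5, x + 5, (x - 4)(x + 5).

{M5}: invariant factors (x - 4)(x + 5)^3.

Matrices are similar if and only if their invariant-factor lists agree; the partition into similarity classes is {M1}, {M2, M4}, {M3}, {M5}.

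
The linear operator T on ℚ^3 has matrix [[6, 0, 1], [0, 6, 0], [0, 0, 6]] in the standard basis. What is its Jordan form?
J = [[6, 1, 0], [0, 6, 0], [0, 0, 6]]

The characteristic polynomial is det(xI - A) = (x - 6)^3, so the eigenvalues are 6 (algebraic multiplicity 3).

For λ = 6: rank(A - 6I) = 1, rank((A - 6I)^2) = 0. The eigenspace has dimension 3 - 1 = 2, so there are 2 Jordan blocks; the rank sequence gives block sizes [2, 1].

Assembling the blocks gives the Jordan form J above.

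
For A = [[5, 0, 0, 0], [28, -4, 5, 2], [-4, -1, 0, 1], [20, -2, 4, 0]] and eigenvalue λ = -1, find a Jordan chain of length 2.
We seek v_1 ∈ ker((A + I)^2) \ ker(A + I), then set v_{i+1} = (A + I) v_i.

One such chain is v_1 = [[0, 2, 1, 2]]^T, v_2 = [[0, 3, 1, 2]]^T. Check: (A + I) v_2 = [[0, 0, 0, 0]]^T = 0.

v_1 = [[0, 2, 1, 2]]^T, v_2 = [[0, 3, 1, 2]]^T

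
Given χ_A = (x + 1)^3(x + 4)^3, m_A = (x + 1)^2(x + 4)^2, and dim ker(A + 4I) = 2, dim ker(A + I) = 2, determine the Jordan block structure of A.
Jordan blocks: (-4, 2), (-4, 1), (-1, 2), (-1, 1)

λ = -4: algebraic multiplicity 3 (exponent in χ_A), largest block size 2 (exponent in m_A), 2 blocks (geometric multiplicity). These force block sizes [2, 1].
λ = -1: algebraic multiplicity 3 (exponent in χ_A), largest block size 2 (exponent in m_A), 2 blocks (geometric multiplicity). These force block sizes [2, 1].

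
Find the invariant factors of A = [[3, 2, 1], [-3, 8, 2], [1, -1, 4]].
The Jordan structure of A has elementary divisors (x - 5)^3. Arranging the block sizes at each eigenvalue in decreasing order and taking row products gives the invariant factors.

Invariant factors (smallest first, each dividing the next): (x - 5)^3.

Check: the last factor (x - 5)^3 is the minimal polynomial, and the product (x - 5)^3 is the characteristic polynomial.

(x - 5)^3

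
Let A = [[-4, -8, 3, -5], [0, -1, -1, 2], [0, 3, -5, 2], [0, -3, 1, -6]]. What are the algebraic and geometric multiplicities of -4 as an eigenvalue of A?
The characteristic polynomial is (x + 4)^4, so the factor x + 4 appears with exponent 4: the algebraic multiplicity is 4.

rank(A + 4I) = 2, so the eigenspace has dimension 4 - 2 = 2: the geometric multiplicity is 2.

Since 2 < 4, A is not diagonalizable.

algebraic multiplicity 4, geometric multiplicity 2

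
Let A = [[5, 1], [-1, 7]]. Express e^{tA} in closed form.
e^{tA} = [[(1 - t)*e^{6*t}, t*e^{6*t}], [-t*e^{6*t}, (t + 1)*e^{6*t}]]

A has Jordan form J = [[6, 1], [0, 6]] with A = PJP^{-1}, so e^{tA} = P e^{tJ} P^{-1}.

For a Jordan block J_k(λ), e^{tJ_k(λ)} = e^{λt} · (I + tN + t^2 N^2/2! + ... + t^{k-1} N^{k-1}/(k-1)!) where N is the nilpotent superdiagonal part.

Assembling the blocks and conjugating back gives the entries of e^{tA} as shown above.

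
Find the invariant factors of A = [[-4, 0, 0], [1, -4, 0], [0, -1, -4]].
(x + 4)^3

The Jordan structure of A has elementary divisors (x + 4)^3. Arranging the block sizes at each eigenvalue in decreasing order and taking row products gives the invariant factors.

Invariant factors (smallest first, each dividing the next): (x + 4)^3.

Check: the last factor (x + 4)^3 is the minimal polynomial, and the product (x + 4)^3 is the characteristic polynomial.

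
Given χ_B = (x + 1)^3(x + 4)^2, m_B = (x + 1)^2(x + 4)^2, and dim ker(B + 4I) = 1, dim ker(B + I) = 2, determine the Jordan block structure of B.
Jordan blocks: (-4, 2), (-1, 2), (-1, 1)

λ = -4: algebraic multiplicity 2 (exponent in χ_B), largest block size 2 (exponent in m_B), 1 block (geometric multiplicity). This forces block sizes [2].
λ = -1: algebraic multiplicity 3 (exponent in χ_B), largest block size 2 (exponent in m_B), 2 blocks (geometric multiplicity). These force block sizes [2, 1].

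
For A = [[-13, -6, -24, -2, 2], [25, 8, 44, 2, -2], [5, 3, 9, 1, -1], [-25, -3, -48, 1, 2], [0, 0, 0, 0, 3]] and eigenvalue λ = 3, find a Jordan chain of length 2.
v_1 = [[0, 0, 0, 1, 0]]^T, v_2 = [[-2, 2, 1, -2, 0]]^T

We seek v_1 ∈ ker((A - 3I)^2) \ ker(A - 3I), then set v_{i+1} = (A - 3I) v_i.

One such chain is v_1 = [[0, 0, 0, 1, 0]]^T, v_2 = [[-2, 2, 1, -2, 0]]^T. Check: (A - 3I) v_2 = [[0, 0, 0, 0, 0]]^T = 0.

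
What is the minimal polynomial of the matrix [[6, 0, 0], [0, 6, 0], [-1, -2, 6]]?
m_A(x) = (x - 6)^2

The characteristic polynomial factors as (x - 6)^3. The minimal polynomial is ∏(x - λ)^{k_λ} where k_λ is the size of the largest Jordan block at λ.

For λ = 6: rank(A - 6I) = 1, and the largest Jordan block has size 2 (the smallest k with rank((A - 6I)^k) = rank((A - 6I)^(k+1))).

So m_A(x) = (x - 6)^2.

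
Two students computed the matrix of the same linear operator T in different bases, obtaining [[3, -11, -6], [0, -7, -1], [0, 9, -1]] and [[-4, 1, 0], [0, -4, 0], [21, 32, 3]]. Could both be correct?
Yes.

Two matrices over a field are similar if and only if they have the same invariant factors.

Both A and B have characteristic polynomial (x - 3)(x + 4)^2 and minimal polynomial (x - 3)(x + 4)^2. Computing further, both have invariant factors (x - 3)(x + 4)^2. Hence A and B are similar.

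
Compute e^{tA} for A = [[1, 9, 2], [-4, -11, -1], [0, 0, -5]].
A has Jordan form J = [[-5, 1, 0], [0, -5, 1], [0, 0, -5]] with A = PJP^{-1}, so e^{tA} = P e^{tJ} P^{-1}.

For a Jordan block J_k(λ), e^{tJ_k(λ)} = e^{λt} · (I + tN + t^2 N^2/2! + ... + t^{k-1} N^{k-1}/(k-1)!) where N is the nilpotent superdiagonal part.

Assembling the blocks and conjugating back gives the entries of e^{tA} as shown above.

e^{tA} = [[(6*t + 1)*e^{-5*t}, 9*t*e^{-5*t}, t*(3*t + 4)*e^{-5*t}/2], [-4*t*e^{-5*t}, (1 - 6*t)*e^{-5*t}, t*(-t - 1)*e^{-5*t}], [0, 0, e^{-5*t}]]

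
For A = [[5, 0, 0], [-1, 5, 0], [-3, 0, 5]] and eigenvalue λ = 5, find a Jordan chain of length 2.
We seek v_1 ∈ ker((A - 5I)^2) \ ker(A - 5I), then set v_{i+1} = (A - 5I) v_i.

One such chain is v_1 = [[1, 1, 1]]^T, v_2 = [[0, -1, -3]]^T. Check: (A - 5I) v_2 = [[0, 0, 0]]^T = 0.

v_1 = [[1, 1, 1]]^T, v_2 = [[0, -1, -3]]^T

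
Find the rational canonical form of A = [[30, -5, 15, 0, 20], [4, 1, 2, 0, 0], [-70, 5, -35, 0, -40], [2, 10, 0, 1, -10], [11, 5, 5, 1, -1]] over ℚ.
The invariant factors of A (the non-unit diagonal entries of the Smith normal form of xI - A over ℚ[x]) are x^2 + 4x + 5, (x - 4)(x^2 + 4x + 5), each dividing the next. The characteristic polynomial is their product, (x - 4)(x^2 + 4x + 5)^2.

The rational canonical form is the block-diagonal matrix of companion matrices C(f_i):
R = [[0, -5, 0, 0, 0], [1, -4, 0, 0, 0], [0, 0, 0, 0, 20], [0, 0, 1, 0, 11], [0, 0, 0, 1, 0]].

Note the characteristic polynomial does not split into linear factors over ℚ, so A has no Jordan form over ℚ; the rational canonical form exists over any field.

R = [[0, -5, 0, 0, 0], [1, -4, 0, 0, 0], [0, 0, 0, 0, 20], [0, 0, 1, 0, 11], [0, 0, 0, 1, 0]]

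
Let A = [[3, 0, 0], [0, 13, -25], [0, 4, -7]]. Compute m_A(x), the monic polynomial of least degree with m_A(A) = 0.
m_A(x) = (x - 3)^2

The characteristic polynomial factors as (x - 3)^3. The minimal polynomial is ∏(x - λ)^{k_λ} where k_λ is the size of the largest Jordan block at λ.

For λ = 3: rank(A - 3I) = 1, and the largest Jordan block has size 2 (the smallest k with rank((A - 3I)^k) = rank((A - 3I)^(k+1))).

So m_A(x) = (x - 3)^2.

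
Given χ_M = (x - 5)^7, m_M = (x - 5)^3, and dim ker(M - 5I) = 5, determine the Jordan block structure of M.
Jordan blocks: (5, 3), (5, 1), (5, 1), (5, 1), (5, 1)

λ = 5: algebraic multiplicity 7 (exponent in χ_M), largest block size 3 (exponent in m_M), 5 blocks (geometric multiplicity). These force block sizes [3, 1, 1, 1, 1].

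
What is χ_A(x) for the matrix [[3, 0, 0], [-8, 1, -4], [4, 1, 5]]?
χ_A(x) = (x - 3)^3

xI - A = [[x - 3, 0, 0], [8, x - 1, 4], [-4, -1, x - 5]].

Expanding det(xI - A) along the first row:
det(xI - A) = + (x - 3)·det([[x - 1, 4], [-1, x - 5]]) - (0)·det([[8, 4], [-4, x - 5]]) + (0)·det([[8, x - 1], [-4, -1]]).

Evaluating gives χ_A(x) = x^3 - 9x^2 + 27x - 27 = (x - 3)^3.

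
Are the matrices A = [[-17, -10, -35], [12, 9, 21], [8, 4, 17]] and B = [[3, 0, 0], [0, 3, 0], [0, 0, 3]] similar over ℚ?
No.

Both have characteristic polynomial (x - 3)^3, but the minimal polynomial of A is (x - 3)^2 while the minimal polynomial of B is x - 3. The minimal polynomial is a similarity invariant, so A and B are not similar.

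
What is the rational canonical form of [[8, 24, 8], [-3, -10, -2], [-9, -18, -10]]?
R = [[-4, 0, 0], [0, 0, -16], [0, 1, -8]]

The invariant factors of A (the non-unit diagonal entries of the Smith normal form of xI - A over ℚ[x]) are x + 4, (x + 4)^2, each dividing the next. The characteristic polynomial is their product, (x + 4)^3.

The rational canonical form is the block-diagonal matrix of companion matrices C(f_i):
R = [[-4, 0, 0], [0, 0, -16], [0, 1, -8]].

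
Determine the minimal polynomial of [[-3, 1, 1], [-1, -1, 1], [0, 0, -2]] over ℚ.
m_A(x) = (x + 2)^2

The characteristic polynomial factors as (x + 2)^3. The minimal polynomial is ∏(x - λ)^{k_λ} where k_λ is the size of the largest Jordan block at λ.

For λ = -2: rank(A + 2I) = 1, and the largest Jordan block has size 2 (the smallest k with rank((A + 2I)^k) = rank((A + 2I)^(k+1))).

So m_A(x) = (x + 2)^2.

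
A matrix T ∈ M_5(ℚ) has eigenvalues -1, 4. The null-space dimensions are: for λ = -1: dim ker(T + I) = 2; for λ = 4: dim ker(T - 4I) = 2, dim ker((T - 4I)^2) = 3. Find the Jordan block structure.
Jordan blocks: (-1, 1), (-1, 1), (4, 2), (4, 1)

λ = -1: successive nullity increments [2] count blocks of size ≥ k; block sizes are [1, 1].
λ = 4: successive nullity increments [2, 1] count blocks of size ≥ k; block sizes are [2, 1].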